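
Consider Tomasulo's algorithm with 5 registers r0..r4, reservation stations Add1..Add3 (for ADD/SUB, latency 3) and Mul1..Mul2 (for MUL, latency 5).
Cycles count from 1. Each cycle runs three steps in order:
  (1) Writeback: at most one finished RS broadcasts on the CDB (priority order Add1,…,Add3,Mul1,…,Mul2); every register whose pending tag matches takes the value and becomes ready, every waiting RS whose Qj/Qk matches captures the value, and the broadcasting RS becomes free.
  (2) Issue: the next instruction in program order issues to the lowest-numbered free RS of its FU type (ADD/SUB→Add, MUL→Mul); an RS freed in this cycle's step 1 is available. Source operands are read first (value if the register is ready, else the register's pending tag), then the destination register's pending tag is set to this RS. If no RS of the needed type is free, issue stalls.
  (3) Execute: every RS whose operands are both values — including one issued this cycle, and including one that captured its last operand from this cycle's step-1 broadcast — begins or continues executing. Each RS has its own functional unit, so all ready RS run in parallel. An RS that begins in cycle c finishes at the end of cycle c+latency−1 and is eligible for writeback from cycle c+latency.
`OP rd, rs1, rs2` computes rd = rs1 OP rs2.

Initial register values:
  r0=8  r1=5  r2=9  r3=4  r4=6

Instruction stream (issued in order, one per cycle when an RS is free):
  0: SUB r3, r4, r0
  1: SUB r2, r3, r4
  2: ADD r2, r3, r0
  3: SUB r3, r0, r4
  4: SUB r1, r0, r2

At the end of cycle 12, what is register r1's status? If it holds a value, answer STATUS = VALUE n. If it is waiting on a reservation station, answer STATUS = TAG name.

  c1: issue SUB r3<-Add1  regs: r0:8,r1:5,r2:9,r3:Add1,r4:6
  c2: issue SUB r2<-Add2  regs: r0:8,r1:5,r2:Add2,r3:Add1,r4:6
  c3: issue ADD r2<-Add3  regs: r0:8,r1:5,r2:Add3,r3:Add1,r4:6
  c4: CDB Add1=-2; issue SUB r3<-Add1  regs: r0:8,r1:5,r2:Add3,r3:Add1,r4:6
  c5: stall  regs: r0:8,r1:5,r2:Add3,r3:Add1,r4:6
  c6: stall  regs: r0:8,r1:5,r2:Add3,r3:Add1,r4:6
  c7: CDB Add1=2; issue SUB r1<-Add1  regs: r0:8,r1:Add1,r2:Add3,r3:2,r4:6
  c8: CDB Add2=-8  regs: r0:8,r1:Add1,r2:Add3,r3:2,r4:6
  c9: CDB Add3=6  regs: r0:8,r1:Add1,r2:6,r3:2,r4:6
  c10: -  regs: r0:8,r1:Add1,r2:6,r3:2,r4:6
  c11: -  regs: r0:8,r1:Add1,r2:6,r3:2,r4:6
  c12: CDB Add1=2  regs: r0:8,r1:2,r2:6,r3:2,r4:6

STATUS = VALUE 2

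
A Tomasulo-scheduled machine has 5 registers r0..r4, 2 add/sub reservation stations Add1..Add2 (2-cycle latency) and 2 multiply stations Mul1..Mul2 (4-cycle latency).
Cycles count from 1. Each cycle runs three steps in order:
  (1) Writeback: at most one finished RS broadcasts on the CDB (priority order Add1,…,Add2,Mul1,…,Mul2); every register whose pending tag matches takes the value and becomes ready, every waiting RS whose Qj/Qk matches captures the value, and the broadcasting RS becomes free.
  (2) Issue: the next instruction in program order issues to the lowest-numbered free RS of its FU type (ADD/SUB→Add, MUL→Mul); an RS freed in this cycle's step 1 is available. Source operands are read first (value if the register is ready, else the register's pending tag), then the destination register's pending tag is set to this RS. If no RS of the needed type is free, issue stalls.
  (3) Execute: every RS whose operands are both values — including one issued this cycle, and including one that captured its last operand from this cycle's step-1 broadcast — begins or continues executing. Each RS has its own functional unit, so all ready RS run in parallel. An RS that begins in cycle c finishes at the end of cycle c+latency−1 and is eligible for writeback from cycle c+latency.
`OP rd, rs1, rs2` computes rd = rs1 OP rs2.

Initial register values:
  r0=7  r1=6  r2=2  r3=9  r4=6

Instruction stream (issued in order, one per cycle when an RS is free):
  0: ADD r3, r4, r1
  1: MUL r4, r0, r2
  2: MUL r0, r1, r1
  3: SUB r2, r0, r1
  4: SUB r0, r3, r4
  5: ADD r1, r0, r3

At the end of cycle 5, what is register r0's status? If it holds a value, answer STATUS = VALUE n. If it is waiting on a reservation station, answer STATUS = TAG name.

STATUS = TAG Add2

c1: issue ADD r3<-Add1 | r0:7,r1:6,r2:2,r3:Add1,r4:6
c2: issue MUL r4<-Mul1 | r0:7,r1:6,r2:2,r3:Add1,r4:Mul1
c3: CDB Add1=12; issue MUL r0<-Mul2 | r0:Mul2,r1:6,r2:2,r3:12,r4:Mul1
c4: issue SUB r2<-Add1 | r0:Mul2,r1:6,r2:Add1,r3:12,r4:Mul1
c5: issue SUB r0<-Add2 | r0:Add2,r1:6,r2:Add1,r3:12,r4:Mul1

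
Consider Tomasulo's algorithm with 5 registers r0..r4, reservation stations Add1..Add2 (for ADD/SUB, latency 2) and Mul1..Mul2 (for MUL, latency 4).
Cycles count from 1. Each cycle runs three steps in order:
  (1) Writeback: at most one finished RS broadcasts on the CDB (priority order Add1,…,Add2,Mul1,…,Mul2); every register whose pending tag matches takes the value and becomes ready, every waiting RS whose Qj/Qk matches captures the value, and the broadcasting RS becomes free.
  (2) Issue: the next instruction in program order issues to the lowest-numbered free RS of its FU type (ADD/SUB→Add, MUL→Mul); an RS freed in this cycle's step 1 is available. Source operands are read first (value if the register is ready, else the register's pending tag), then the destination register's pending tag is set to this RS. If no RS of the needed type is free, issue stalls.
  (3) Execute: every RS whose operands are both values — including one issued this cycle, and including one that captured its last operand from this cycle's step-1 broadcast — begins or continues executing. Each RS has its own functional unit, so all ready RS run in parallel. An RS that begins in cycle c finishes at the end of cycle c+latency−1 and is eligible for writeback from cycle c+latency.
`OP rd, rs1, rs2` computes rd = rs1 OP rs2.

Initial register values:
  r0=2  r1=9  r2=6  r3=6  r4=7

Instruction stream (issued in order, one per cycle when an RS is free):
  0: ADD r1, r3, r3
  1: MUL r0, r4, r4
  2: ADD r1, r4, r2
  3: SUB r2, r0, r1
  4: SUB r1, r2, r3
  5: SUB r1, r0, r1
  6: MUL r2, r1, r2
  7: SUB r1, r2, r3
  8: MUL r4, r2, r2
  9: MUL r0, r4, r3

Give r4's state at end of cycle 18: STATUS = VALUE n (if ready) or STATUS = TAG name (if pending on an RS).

STATUS = TAG Mul2

  c1: issue ADD r1<-Add1  regs: r0:2,r1:Add1,r2:6,r3:6,r4:7
  c2: issue MUL r0<-Mul1  regs: r0:Mul1,r1:Add1,r2:6,r3:6,r4:7
  c3: CDB Add1=12; issue ADD r1<-Add1  regs: r0:Mul1,r1:Add1,r2:6,r3:6,r4:7
  c4: issue SUB r2<-Add2  regs: r0:Mul1,r1:Add1,r2:Add2,r3:6,r4:7
  c5: CDB Add1=13; issue SUB r1<-Add1  regs: r0:Mul1,r1:Add1,r2:Add2,r3:6,r4:7
  c6: CDB Mul1=49; stall  regs: r0:49,r1:Add1,r2:Add2,r3:6,r4:7
  c7: stall  regs: r0:49,r1:Add1,r2:Add2,r3:6,r4:7
  c8: CDB Add2=36; issue SUB r1<-Add2  regs: r0:49,r1:Add2,r2:36,r3:6,r4:7
  c9: issue MUL r2<-Mul1  regs: r0:49,r1:Add2,r2:Mul1,r3:6,r4:7
  c10: CDB Add1=30; issue SUB r1<-Add1  regs: r0:49,r1:Add1,r2:Mul1,r3:6,r4:7
  c11: issue MUL r4<-Mul2  regs: r0:49,r1:Add1,r2:Mul1,r3:6,r4:Mul2
  c12: CDB Add2=19; stall  regs: r0:49,r1:Add1,r2:Mul1,r3:6,r4:Mul2
  c13: stall  regs: r0:49,r1:Add1,r2:Mul1,r3:6,r4:Mul2
  c14: stall  regs: r0:49,r1:Add1,r2:Mul1,r3:6,r4:Mul2
  c15: stall  regs: r0:49,r1:Add1,r2:Mul1,r3:6,r4:Mul2
  c16: CDB Mul1=684; issue MUL r0<-Mul1  regs: r0:Mul1,r1:Add1,r2:684,r3:6,r4:Mul2
  c17: -  regs: r0:Mul1,r1:Add1,r2:684,r3:6,r4:Mul2
  c18: CDB Add1=678  regs: r0:Mul1,r1:678,r2:684,r3:6,r4:Mul2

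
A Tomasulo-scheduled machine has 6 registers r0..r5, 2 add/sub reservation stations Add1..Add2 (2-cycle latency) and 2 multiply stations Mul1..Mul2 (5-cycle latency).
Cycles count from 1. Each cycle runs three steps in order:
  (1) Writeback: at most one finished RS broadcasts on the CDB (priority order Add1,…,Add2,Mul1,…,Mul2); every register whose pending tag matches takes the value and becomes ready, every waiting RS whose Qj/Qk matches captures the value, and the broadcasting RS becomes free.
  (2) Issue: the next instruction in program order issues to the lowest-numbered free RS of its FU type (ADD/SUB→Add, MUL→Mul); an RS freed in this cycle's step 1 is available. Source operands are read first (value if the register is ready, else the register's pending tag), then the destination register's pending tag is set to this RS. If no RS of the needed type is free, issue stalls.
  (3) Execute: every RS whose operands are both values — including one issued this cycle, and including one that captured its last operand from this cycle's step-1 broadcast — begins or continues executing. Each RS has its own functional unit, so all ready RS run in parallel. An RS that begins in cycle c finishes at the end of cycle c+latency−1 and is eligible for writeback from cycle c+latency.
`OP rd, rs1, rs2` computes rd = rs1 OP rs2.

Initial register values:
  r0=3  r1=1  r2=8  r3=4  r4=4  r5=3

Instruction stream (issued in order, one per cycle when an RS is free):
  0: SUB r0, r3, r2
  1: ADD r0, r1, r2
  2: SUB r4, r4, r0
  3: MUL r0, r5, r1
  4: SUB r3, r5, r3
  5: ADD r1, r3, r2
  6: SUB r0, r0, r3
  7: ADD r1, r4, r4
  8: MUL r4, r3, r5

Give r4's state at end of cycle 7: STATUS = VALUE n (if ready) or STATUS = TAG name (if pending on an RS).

STATUS = VALUE -5

cycle 1: issue SUB r0<-Add1 // r0:Add1,r1:1,r2:8,r3:4,r4:4,r5:3
cycle 2: issue ADD r0<-Add2 // r0:Add2,r1:1,r2:8,r3:4,r4:4,r5:3
cycle 3: CDB Add1=-4; issue SUB r4<-Add1 // r0:Add2,r1:1,r2:8,r3:4,r4:Add1,r5:3
cycle 4: CDB Add2=9; issue MUL r0<-Mul1 // r0:Mul1,r1:1,r2:8,r3:4,r4:Add1,r5:3
cycle 5: issue SUB r3<-Add2 // r0:Mul1,r1:1,r2:8,r3:Add2,r4:Add1,r5:3
cycle 6: CDB Add1=-5; issue ADD r1<-Add1 // r0:Mul1,r1:Add1,r2:8,r3:Add2,r4:-5,r5:3
cycle 7: CDB Add2=-1; issue SUB r0<-Add2 // r0:Add2,r1:Add1,r2:8,r3:-1,r4:-5,r5:3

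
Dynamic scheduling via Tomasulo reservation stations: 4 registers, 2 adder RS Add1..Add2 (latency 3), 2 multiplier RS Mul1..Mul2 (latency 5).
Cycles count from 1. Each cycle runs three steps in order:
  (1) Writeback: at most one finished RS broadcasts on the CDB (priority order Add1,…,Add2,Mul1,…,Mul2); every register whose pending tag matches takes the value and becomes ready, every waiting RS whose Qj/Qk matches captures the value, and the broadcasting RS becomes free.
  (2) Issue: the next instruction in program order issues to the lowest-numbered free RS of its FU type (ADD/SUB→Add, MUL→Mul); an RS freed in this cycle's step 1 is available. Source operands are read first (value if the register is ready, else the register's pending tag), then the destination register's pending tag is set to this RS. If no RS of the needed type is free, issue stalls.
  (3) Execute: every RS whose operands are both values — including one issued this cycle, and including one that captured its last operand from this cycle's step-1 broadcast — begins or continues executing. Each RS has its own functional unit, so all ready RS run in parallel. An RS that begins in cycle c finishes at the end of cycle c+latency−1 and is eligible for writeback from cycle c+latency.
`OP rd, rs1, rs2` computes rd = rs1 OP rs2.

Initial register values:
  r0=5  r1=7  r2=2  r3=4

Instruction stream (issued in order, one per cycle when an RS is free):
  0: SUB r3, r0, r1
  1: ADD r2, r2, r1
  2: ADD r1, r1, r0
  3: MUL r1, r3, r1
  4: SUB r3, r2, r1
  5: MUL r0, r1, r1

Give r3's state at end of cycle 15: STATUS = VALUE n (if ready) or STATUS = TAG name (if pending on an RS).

STATUS = VALUE 33

  c1: issue SUB r3<-Add1  regs: r0:5,r1:7,r2:2,r3:Add1
  c2: issue ADD r2<-Add2  regs: r0:5,r1:7,r2:Add2,r3:Add1
  c3: stall  regs: r0:5,r1:7,r2:Add2,r3:Add1
  c4: CDB Add1=-2; issue ADD r1<-Add1  regs: r0:5,r1:Add1,r2:Add2,r3:-2
  c5: CDB Add2=9; issue MUL r1<-Mul1  regs: r0:5,r1:Mul1,r2:9,r3:-2
  c6: issue SUB r3<-Add2  regs: r0:5,r1:Mul1,r2:9,r3:Add2
  c7: CDB Add1=12; issue MUL r0<-Mul2  regs: r0:Mul2,r1:Mul1,r2:9,r3:Add2
  c8: -  regs: r0:Mul2,r1:Mul1,r2:9,r3:Add2
  c9: -  regs: r0:Mul2,r1:Mul1,r2:9,r3:Add2
  c10: -  regs: r0:Mul2,r1:Mul1,r2:9,r3:Add2
  c11: -  regs: r0:Mul2,r1:Mul1,r2:9,r3:Add2
  c12: CDB Mul1=-24  regs: r0:Mul2,r1:-24,r2:9,r3:Add2
  c13: -  regs: r0:Mul2,r1:-24,r2:9,r3:Add2
  c14: -  regs: r0:Mul2,r1:-24,r2:9,r3:Add2
  c15: CDB Add2=33  regs: r0:Mul2,r1:-24,r2:9,r3:33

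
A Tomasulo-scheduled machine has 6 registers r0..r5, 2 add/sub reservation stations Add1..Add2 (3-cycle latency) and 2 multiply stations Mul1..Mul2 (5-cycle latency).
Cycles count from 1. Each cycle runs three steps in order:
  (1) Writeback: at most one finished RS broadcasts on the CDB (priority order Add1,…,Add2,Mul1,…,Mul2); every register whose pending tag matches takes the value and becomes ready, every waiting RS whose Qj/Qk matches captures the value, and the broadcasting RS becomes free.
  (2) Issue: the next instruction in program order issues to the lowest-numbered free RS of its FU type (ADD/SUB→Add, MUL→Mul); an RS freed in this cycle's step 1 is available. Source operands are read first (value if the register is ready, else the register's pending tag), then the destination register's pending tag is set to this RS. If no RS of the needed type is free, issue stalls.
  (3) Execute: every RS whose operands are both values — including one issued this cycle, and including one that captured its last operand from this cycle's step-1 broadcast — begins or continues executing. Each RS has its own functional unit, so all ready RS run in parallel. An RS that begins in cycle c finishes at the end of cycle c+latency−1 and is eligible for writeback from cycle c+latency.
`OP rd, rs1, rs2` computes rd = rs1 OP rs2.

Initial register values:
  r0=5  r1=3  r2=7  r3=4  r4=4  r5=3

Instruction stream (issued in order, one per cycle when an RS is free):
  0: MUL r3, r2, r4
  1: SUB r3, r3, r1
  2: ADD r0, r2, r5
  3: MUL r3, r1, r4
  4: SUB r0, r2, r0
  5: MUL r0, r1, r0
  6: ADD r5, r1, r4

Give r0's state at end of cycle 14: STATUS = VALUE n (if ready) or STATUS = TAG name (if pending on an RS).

STATUS = VALUE -9

c1: issue MUL r3<-Mul1 | r0:5,r1:3,r2:7,r3:Mul1,r4:4,r5:3
c2: issue SUB r3<-Add1 | r0:5,r1:3,r2:7,r3:Add1,r4:4,r5:3
c3: issue ADD r0<-Add2 | r0:Add2,r1:3,r2:7,r3:Add1,r4:4,r5:3
c4: issue MUL r3<-Mul2 | r0:Add2,r1:3,r2:7,r3:Mul2,r4:4,r5:3
c5: stall | r0:Add2,r1:3,r2:7,r3:Mul2,r4:4,r5:3
c6: CDB Add2=10; issue SUB r0<-Add2 | r0:Add2,r1:3,r2:7,r3:Mul2,r4:4,r5:3
c7: CDB Mul1=28; issue MUL r0<-Mul1 | r0:Mul1,r1:3,r2:7,r3:Mul2,r4:4,r5:3
c8: stall | r0:Mul1,r1:3,r2:7,r3:Mul2,r4:4,r5:3
c9: CDB Add2=-3; issue ADD r5<-Add2 | r0:Mul1,r1:3,r2:7,r3:Mul2,r4:4,r5:Add2
c10: CDB Add1=25 | r0:Mul1,r1:3,r2:7,r3:Mul2,r4:4,r5:Add2
c11: CDB Mul2=12 | r0:Mul1,r1:3,r2:7,r3:12,r4:4,r5:Add2
c12: CDB Add2=7 | r0:Mul1,r1:3,r2:7,r3:12,r4:4,r5:7
c13: - | r0:Mul1,r1:3,r2:7,r3:12,r4:4,r5:7
c14: CDB Mul1=-9 | r0:-9,r1:3,r2:7,r3:12,r4:4,r5:7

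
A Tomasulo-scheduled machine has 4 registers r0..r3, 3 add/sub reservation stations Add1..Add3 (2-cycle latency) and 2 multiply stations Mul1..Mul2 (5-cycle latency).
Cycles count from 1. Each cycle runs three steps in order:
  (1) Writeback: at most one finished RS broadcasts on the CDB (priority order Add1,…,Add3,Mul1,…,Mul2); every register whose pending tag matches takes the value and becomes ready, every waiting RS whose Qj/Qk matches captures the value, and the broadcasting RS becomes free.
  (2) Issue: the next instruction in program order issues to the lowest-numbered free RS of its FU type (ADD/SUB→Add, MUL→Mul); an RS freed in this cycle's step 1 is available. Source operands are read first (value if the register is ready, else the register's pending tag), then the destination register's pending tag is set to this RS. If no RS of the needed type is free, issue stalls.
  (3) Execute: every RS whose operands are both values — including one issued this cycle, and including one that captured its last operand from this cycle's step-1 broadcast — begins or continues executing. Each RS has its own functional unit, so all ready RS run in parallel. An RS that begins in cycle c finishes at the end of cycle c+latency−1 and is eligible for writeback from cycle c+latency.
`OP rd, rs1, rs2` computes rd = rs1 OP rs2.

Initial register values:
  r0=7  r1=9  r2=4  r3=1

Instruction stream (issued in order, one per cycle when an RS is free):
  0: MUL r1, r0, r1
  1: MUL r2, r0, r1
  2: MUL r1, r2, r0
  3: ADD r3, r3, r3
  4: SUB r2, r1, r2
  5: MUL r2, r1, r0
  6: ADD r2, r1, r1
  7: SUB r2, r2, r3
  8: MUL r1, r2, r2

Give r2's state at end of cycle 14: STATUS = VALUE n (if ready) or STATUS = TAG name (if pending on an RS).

STATUS = TAG Add3

cycle 1: issue MUL r1<-Mul1 // r0:7,r1:Mul1,r2:4,r3:1
cycle 2: issue MUL r2<-Mul2 // r0:7,r1:Mul1,r2:Mul2,r3:1
cycle 3: stall // r0:7,r1:Mul1,r2:Mul2,r3:1
cycle 4: stall // r0:7,r1:Mul1,r2:Mul2,r3:1
cycle 5: stall // r0:7,r1:Mul1,r2:Mul2,r3:1
cycle 6: CDB Mul1=63; issue MUL r1<-Mul1 // r0:7,r1:Mul1,r2:Mul2,r3:1
cycle 7: issue ADD r3<-Add1 // r0:7,r1:Mul1,r2:Mul2,r3:Add1
cycle 8: issue SUB r2<-Add2 // r0:7,r1:Mul1,r2:Add2,r3:Add1
cycle 9: CDB Add1=2; stall // r0:7,r1:Mul1,r2:Add2,r3:2
cycle 10: stall // r0:7,r1:Mul1,r2:Add2,r3:2
cycle 11: CDB Mul2=441; issue MUL r2<-Mul2 // r0:7,r1:Mul1,r2:Mul2,r3:2
cycle 12: issue ADD r2<-Add1 // r0:7,r1:Mul1,r2:Add1,r3:2
cycle 13: issue SUB r2<-Add3 // r0:7,r1:Mul1,r2:Add3,r3:2
cycle 14: stall // r0:7,r1:Mul1,r2:Add3,r3:2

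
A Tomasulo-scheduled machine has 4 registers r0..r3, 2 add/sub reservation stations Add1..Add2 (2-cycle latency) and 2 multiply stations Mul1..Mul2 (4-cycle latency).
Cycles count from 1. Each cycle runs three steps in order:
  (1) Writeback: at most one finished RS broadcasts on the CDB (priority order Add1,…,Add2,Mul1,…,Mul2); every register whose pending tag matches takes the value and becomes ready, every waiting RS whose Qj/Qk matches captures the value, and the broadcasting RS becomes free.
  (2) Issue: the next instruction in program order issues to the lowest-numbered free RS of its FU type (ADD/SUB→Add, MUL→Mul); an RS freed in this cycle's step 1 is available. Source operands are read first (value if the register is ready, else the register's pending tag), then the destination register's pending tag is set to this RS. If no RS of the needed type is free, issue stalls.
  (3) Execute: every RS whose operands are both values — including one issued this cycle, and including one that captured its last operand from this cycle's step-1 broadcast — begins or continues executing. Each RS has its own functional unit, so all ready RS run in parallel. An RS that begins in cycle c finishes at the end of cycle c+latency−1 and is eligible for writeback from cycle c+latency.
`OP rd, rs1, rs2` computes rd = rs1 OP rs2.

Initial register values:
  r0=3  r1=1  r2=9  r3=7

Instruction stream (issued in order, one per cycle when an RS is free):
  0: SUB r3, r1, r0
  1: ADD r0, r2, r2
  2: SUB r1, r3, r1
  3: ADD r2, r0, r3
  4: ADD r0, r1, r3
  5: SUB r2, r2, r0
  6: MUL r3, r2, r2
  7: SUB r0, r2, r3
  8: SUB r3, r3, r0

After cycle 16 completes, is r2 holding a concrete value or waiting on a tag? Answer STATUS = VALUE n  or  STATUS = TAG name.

  c1: issue SUB r3<-Add1  regs: r0:3,r1:1,r2:9,r3:Add1
  c2: issue ADD r0<-Add2  regs: r0:Add2,r1:1,r2:9,r3:Add1
  c3: CDB Add1=-2; issue SUB r1<-Add1  regs: r0:Add2,r1:Add1,r2:9,r3:-2
  c4: CDB Add2=18; issue ADD r2<-Add2  regs: r0:18,r1:Add1,r2:Add2,r3:-2
  c5: CDB Add1=-3; issue ADD r0<-Add1  regs: r0:Add1,r1:-3,r2:Add2,r3:-2
  c6: CDB Add2=16; issue SUB r2<-Add2  regs: r0:Add1,r1:-3,r2:Add2,r3:-2
  c7: CDB Add1=-5; issue MUL r3<-Mul1  regs: r0:-5,r1:-3,r2:Add2,r3:Mul1
  c8: issue SUB r0<-Add1  regs: r0:Add1,r1:-3,r2:Add2,r3:Mul1
  c9: CDB Add2=21; issue SUB r3<-Add2  regs: r0:Add1,r1:-3,r2:21,r3:Add2
  c10: -  regs: r0:Add1,r1:-3,r2:21,r3:Add2
  c11: -  regs: r0:Add1,r1:-3,r2:21,r3:Add2
  c12: -  regs: r0:Add1,r1:-3,r2:21,r3:Add2
  c13: CDB Mul1=441  regs: r0:Add1,r1:-3,r2:21,r3:Add2
  c14: -  regs: r0:Add1,r1:-3,r2:21,r3:Add2
  c15: CDB Add1=-420  regs: r0:-420,r1:-3,r2:21,r3:Add2
  c16: -  regs: r0:-420,r1:-3,r2:21,r3:Add2

STATUS = VALUE 21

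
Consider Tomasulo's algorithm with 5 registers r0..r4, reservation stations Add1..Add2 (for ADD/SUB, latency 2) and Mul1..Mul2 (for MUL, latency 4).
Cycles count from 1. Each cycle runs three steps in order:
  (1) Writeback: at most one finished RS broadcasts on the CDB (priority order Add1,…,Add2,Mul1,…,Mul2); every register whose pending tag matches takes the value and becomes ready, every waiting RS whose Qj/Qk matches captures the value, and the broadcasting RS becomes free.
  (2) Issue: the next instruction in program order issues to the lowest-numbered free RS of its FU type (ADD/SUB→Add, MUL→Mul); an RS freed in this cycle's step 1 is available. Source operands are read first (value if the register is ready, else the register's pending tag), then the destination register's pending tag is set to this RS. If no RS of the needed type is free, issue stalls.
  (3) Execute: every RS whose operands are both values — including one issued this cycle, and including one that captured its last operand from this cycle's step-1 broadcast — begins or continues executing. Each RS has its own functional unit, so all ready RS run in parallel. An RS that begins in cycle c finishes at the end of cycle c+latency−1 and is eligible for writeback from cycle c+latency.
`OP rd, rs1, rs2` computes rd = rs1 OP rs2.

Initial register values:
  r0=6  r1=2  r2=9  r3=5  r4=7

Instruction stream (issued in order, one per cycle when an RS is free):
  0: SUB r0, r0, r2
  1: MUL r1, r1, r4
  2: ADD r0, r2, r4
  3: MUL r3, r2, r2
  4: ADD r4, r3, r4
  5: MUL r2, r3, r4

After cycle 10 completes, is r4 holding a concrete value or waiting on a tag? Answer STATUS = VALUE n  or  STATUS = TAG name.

STATUS = VALUE 88

  c1: issue SUB r0<-Add1  regs: r0:Add1,r1:2,r2:9,r3:5,r4:7
  c2: issue MUL r1<-Mul1  regs: r0:Add1,r1:Mul1,r2:9,r3:5,r4:7
  c3: CDB Add1=-3; issue ADD r0<-Add1  regs: r0:Add1,r1:Mul1,r2:9,r3:5,r4:7
  c4: issue MUL r3<-Mul2  regs: r0:Add1,r1:Mul1,r2:9,r3:Mul2,r4:7
  c5: CDB Add1=16; issue ADD r4<-Add1  regs: r0:16,r1:Mul1,r2:9,r3:Mul2,r4:Add1
  c6: CDB Mul1=14; issue MUL r2<-Mul1  regs: r0:16,r1:14,r2:Mul1,r3:Mul2,r4:Add1
  c7: -  regs: r0:16,r1:14,r2:Mul1,r3:Mul2,r4:Add1
  c8: CDB Mul2=81  regs: r0:16,r1:14,r2:Mul1,r3:81,r4:Add1
  c9: -  regs: r0:16,r1:14,r2:Mul1,r3:81,r4:Add1
  c10: CDB Add1=88  regs: r0:16,r1:14,r2:Mul1,r3:81,r4:88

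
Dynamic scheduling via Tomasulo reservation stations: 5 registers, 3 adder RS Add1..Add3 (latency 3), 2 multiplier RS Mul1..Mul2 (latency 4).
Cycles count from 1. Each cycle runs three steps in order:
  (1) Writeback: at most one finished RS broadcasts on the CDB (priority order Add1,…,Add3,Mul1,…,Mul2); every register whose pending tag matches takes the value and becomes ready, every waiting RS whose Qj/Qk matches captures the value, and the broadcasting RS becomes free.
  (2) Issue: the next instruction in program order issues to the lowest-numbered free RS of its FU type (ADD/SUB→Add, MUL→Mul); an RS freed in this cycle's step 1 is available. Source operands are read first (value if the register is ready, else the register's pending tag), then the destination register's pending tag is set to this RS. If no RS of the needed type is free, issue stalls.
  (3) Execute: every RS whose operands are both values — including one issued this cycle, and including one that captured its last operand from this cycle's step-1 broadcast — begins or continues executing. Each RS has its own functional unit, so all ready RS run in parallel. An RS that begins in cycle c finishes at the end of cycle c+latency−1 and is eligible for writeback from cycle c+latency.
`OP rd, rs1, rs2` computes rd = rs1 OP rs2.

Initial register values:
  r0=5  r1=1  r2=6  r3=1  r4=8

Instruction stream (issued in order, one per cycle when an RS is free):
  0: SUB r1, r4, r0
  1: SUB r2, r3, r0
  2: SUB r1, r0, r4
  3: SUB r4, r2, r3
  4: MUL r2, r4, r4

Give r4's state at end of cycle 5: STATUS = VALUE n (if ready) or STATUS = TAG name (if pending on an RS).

  c1: issue SUB r1<-Add1  regs: r0:5,r1:Add1,r2:6,r3:1,r4:8
  c2: issue SUB r2<-Add2  regs: r0:5,r1:Add1,r2:Add2,r3:1,r4:8
  c3: issue SUB r1<-Add3  regs: r0:5,r1:Add3,r2:Add2,r3:1,r4:8
  c4: CDB Add1=3; issue SUB r4<-Add1  regs: r0:5,r1:Add3,r2:Add2,r3:1,r4:Add1
  c5: CDB Add2=-4; issue MUL r2<-Mul1  regs: r0:5,r1:Add3,r2:Mul1,r3:1,r4:Add1

STATUS = TAG Add1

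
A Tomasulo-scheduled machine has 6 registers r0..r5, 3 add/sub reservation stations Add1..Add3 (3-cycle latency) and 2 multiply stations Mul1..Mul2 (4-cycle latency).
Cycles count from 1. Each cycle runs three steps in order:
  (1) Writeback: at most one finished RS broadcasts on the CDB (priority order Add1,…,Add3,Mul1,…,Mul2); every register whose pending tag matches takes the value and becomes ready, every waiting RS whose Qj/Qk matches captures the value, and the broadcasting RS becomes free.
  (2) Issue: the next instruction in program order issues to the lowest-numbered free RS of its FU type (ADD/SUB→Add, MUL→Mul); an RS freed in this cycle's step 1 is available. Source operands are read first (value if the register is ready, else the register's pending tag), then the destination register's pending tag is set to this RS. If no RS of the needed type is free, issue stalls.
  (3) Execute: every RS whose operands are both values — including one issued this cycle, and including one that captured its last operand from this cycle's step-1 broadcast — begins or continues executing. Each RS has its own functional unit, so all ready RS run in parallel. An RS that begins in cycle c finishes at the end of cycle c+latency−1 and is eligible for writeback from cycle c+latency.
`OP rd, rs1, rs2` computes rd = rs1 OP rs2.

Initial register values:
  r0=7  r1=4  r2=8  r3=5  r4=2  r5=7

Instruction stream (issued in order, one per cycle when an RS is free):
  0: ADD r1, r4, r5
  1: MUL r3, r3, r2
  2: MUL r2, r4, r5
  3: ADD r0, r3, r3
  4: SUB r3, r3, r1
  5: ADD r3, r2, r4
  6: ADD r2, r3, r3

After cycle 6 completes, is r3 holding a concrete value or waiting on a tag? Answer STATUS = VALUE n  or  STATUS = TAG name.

STATUS = TAG Add3

  c1: issue ADD r1<-Add1  regs: r0:7,r1:Add1,r2:8,r3:5,r4:2,r5:7
  c2: issue MUL r3<-Mul1  regs: r0:7,r1:Add1,r2:8,r3:Mul1,r4:2,r5:7
  c3: issue MUL r2<-Mul2  regs: r0:7,r1:Add1,r2:Mul2,r3:Mul1,r4:2,r5:7
  c4: CDB Add1=9; issue ADD r0<-Add1  regs: r0:Add1,r1:9,r2:Mul2,r3:Mul1,r4:2,r5:7
  c5: issue SUB r3<-Add2  regs: r0:Add1,r1:9,r2:Mul2,r3:Add2,r4:2,r5:7
  c6: CDB Mul1=40; issue ADD r3<-Add3  regs: r0:Add1,r1:9,r2:Mul2,r3:Add3,r4:2,r5:7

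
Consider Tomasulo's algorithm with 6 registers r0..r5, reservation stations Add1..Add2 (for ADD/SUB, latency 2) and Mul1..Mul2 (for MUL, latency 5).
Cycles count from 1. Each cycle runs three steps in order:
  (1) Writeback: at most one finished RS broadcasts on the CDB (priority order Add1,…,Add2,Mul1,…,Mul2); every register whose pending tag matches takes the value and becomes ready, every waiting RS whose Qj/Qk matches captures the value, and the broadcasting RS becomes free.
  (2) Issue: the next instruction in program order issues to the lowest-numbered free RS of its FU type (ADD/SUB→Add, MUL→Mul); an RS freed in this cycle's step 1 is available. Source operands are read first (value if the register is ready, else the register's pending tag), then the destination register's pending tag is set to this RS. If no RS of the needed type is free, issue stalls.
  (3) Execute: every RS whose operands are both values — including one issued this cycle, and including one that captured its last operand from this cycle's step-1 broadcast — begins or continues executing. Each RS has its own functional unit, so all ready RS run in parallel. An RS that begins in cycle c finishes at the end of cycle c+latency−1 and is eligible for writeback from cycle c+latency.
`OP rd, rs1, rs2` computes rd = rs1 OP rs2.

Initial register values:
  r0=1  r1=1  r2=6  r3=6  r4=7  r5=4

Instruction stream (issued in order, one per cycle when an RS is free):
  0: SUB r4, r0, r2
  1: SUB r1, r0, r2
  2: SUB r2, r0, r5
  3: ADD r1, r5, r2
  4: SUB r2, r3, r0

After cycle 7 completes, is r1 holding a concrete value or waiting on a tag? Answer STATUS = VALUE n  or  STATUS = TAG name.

c1: issue SUB r4<-Add1 | r0:1,r1:1,r2:6,r3:6,r4:Add1,r5:4
c2: issue SUB r1<-Add2 | r0:1,r1:Add2,r2:6,r3:6,r4:Add1,r5:4
c3: CDB Add1=-5; issue SUB r2<-Add1 | r0:1,r1:Add2,r2:Add1,r3:6,r4:-5,r5:4
c4: CDB Add2=-5; issue ADD r1<-Add2 | r0:1,r1:Add2,r2:Add1,r3:6,r4:-5,r5:4
c5: CDB Add1=-3; issue SUB r2<-Add1 | r0:1,r1:Add2,r2:Add1,r3:6,r4:-5,r5:4
c6: - | r0:1,r1:Add2,r2:Add1,r3:6,r4:-5,r5:4
c7: CDB Add1=5 | r0:1,r1:Add2,r2:5,r3:6,r4:-5,r5:4

STATUS = TAG Add2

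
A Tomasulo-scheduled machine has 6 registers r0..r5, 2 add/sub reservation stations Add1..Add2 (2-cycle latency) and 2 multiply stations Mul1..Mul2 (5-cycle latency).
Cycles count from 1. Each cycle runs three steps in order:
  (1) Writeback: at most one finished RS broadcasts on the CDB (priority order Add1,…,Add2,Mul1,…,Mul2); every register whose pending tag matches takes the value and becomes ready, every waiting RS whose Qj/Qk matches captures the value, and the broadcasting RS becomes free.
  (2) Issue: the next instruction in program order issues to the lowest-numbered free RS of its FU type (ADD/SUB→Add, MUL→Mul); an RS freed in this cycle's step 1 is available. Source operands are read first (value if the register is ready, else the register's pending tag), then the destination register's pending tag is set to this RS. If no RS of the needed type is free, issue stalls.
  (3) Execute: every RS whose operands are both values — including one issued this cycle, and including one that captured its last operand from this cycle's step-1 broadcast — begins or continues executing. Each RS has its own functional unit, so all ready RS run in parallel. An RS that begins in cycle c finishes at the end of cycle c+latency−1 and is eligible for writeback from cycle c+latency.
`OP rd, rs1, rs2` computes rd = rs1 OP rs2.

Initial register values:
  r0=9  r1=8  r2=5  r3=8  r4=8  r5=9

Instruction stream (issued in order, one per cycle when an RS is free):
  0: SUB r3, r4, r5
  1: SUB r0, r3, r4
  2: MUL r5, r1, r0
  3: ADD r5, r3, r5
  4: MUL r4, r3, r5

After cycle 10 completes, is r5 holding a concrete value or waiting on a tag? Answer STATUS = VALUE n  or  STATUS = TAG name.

cycle 1: issue SUB r3<-Add1 // r0:9,r1:8,r2:5,r3:Add1,r4:8,r5:9
cycle 2: issue SUB r0<-Add2 // r0:Add2,r1:8,r2:5,r3:Add1,r4:8,r5:9
cycle 3: CDB Add1=-1; issue MUL r5<-Mul1 // r0:Add2,r1:8,r2:5,r3:-1,r4:8,r5:Mul1
cycle 4: issue ADD r5<-Add1 // r0:Add2,r1:8,r2:5,r3:-1,r4:8,r5:Add1
cycle 5: CDB Add2=-9; issue MUL r4<-Mul2 // r0:-9,r1:8,r2:5,r3:-1,r4:Mul2,r5:Add1
cycle 6: - // r0:-9,r1:8,r2:5,r3:-1,r4:Mul2,r5:Add1
cycle 7: - // r0:-9,r1:8,r2:5,r3:-1,r4:Mul2,r5:Add1
cycle 8: - // r0:-9,r1:8,r2:5,r3:-1,r4:Mul2,r5:Add1
cycle 9: - // r0:-9,r1:8,r2:5,r3:-1,r4:Mul2,r5:Add1
cycle 10: CDB Mul1=-72 // r0:-9,r1:8,r2:5,r3:-1,r4:Mul2,r5:Add1

STATUS = TAG Add1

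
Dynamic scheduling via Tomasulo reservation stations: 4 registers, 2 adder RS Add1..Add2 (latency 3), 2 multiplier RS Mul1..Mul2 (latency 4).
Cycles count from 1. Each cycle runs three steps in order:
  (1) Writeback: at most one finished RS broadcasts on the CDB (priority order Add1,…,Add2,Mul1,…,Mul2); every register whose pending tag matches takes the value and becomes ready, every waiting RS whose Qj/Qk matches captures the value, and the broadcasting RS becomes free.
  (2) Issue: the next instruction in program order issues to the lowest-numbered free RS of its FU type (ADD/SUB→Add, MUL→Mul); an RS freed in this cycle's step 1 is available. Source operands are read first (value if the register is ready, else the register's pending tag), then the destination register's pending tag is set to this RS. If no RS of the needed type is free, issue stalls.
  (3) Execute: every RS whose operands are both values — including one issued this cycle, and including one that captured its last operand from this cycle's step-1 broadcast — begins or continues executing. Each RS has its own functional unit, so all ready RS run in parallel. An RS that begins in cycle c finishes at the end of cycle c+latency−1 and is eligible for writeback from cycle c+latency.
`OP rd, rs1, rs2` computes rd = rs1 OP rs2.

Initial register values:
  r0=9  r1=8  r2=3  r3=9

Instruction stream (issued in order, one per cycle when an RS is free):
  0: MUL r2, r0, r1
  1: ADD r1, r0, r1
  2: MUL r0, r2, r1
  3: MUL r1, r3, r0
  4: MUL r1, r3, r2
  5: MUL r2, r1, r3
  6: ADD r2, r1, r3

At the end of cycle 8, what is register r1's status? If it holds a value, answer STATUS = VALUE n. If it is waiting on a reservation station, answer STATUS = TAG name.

STATUS = TAG Mul1

c1: issue MUL r2<-Mul1 | r0:9,r1:8,r2:Mul1,r3:9
c2: issue ADD r1<-Add1 | r0:9,r1:Add1,r2:Mul1,r3:9
c3: issue MUL r0<-Mul2 | r0:Mul2,r1:Add1,r2:Mul1,r3:9
c4: stall | r0:Mul2,r1:Add1,r2:Mul1,r3:9
c5: CDB Add1=17; stall | r0:Mul2,r1:17,r2:Mul1,r3:9
c6: CDB Mul1=72; issue MUL r1<-Mul1 | r0:Mul2,r1:Mul1,r2:72,r3:9
c7: stall | r0:Mul2,r1:Mul1,r2:72,r3:9
c8: stall | r0:Mul2,r1:Mul1,r2:72,r3:9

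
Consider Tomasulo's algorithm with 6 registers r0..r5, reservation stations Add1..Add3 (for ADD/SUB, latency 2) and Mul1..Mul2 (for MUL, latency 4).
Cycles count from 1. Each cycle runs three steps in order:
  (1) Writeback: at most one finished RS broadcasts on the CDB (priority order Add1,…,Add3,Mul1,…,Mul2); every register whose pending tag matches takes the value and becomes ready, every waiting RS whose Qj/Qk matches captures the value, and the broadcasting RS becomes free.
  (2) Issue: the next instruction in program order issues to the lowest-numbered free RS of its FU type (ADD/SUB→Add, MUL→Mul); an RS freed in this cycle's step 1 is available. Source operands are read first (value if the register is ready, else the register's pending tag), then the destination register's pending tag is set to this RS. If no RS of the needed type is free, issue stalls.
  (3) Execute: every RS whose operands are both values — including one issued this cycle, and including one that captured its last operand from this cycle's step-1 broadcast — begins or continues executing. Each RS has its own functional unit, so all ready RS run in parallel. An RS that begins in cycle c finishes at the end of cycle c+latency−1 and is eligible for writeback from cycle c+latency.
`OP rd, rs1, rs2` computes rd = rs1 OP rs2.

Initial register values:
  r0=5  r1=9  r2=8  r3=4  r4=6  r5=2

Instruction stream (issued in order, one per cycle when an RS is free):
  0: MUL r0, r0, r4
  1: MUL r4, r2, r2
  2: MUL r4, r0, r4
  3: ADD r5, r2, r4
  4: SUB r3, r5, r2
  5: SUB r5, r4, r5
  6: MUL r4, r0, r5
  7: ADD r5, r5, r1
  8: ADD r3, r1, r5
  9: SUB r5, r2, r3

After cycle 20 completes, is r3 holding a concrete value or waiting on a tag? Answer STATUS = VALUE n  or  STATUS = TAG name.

cycle 1: issue MUL r0<-Mul1 // r0:Mul1,r1:9,r2:8,r3:4,r4:6,r5:2
cycle 2: issue MUL r4<-Mul2 // r0:Mul1,r1:9,r2:8,r3:4,r4:Mul2,r5:2
cycle 3: stall // r0:Mul1,r1:9,r2:8,r3:4,r4:Mul2,r5:2
cycle 4: stall // r0:Mul1,r1:9,r2:8,r3:4,r4:Mul2,r5:2
cycle 5: CDB Mul1=30; issue MUL r4<-Mul1 // r0:30,r1:9,r2:8,r3:4,r4:Mul1,r5:2
cycle 6: CDB Mul2=64; issue ADD r5<-Add1 // r0:30,r1:9,r2:8,r3:4,r4:Mul1,r5:Add1
cycle 7: issue SUB r3<-Add2 // r0:30,r1:9,r2:8,r3:Add2,r4:Mul1,r5:Add1
cycle 8: issue SUB r5<-Add3 // r0:30,r1:9,r2:8,r3:Add2,r4:Mul1,r5:Add3
cycle 9: issue MUL r4<-Mul2 // r0:30,r1:9,r2:8,r3:Add2,r4:Mul2,r5:Add3
cycle 10: CDB Mul1=1920; stall // r0:30,r1:9,r2:8,r3:Add2,r4:Mul2,r5:Add3
cycle 11: stall // r0:30,r1:9,r2:8,r3:Add2,r4:Mul2,r5:Add3
cycle 12: CDB Add1=1928; issue ADD r5<-Add1 // r0:30,r1:9,r2:8,r3:Add2,r4:Mul2,r5:Add1
cycle 13: stall // r0:30,r1:9,r2:8,r3:Add2,r4:Mul2,r5:Add1
cycle 14: CDB Add2=1920; issue ADD r3<-Add2 // r0:30,r1:9,r2:8,r3:Add2,r4:Mul2,r5:Add1
cycle 15: CDB Add3=-8; issue SUB r5<-Add3 // r0:30,r1:9,r2:8,r3:Add2,r4:Mul2,r5:Add3
cycle 16: - // r0:30,r1:9,r2:8,r3:Add2,r4:Mul2,r5:Add3
cycle 17: CDB Add1=1 // r0:30,r1:9,r2:8,r3:Add2,r4:Mul2,r5:Add3
cycle 18: - // r0:30,r1:9,r2:8,r3:Add2,r4:Mul2,r5:Add3
cycle 19: CDB Add2=10 // r0:30,r1:9,r2:8,r3:10,r4:Mul2,r5:Add3
cycle 20: CDB Mul2=-240 // r0:30,r1:9,r2:8,r3:10,r4:-240,r5:Add3

STATUS = VALUE 10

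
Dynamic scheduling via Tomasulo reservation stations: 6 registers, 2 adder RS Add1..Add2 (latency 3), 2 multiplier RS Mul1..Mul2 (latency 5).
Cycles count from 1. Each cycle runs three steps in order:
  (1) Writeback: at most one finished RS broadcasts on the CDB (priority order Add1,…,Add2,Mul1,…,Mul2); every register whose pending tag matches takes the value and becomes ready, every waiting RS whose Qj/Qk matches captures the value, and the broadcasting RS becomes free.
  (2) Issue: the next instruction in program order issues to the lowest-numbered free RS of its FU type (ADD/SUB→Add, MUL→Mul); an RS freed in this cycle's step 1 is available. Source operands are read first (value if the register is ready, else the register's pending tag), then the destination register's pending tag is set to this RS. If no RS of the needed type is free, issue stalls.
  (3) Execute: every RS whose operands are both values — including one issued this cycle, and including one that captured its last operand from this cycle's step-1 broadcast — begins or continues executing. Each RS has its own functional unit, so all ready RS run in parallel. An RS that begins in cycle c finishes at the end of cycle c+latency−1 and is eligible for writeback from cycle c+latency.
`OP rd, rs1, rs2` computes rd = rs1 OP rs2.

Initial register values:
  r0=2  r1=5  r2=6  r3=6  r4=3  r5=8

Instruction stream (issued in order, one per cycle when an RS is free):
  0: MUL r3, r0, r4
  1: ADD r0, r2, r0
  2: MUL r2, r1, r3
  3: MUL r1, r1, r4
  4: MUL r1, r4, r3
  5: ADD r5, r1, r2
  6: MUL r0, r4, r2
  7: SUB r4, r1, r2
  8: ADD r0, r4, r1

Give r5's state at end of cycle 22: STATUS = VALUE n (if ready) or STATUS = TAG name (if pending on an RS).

cycle 1: issue MUL r3<-Mul1 // r0:2,r1:5,r2:6,r3:Mul1,r4:3,r5:8
cycle 2: issue ADD r0<-Add1 // r0:Add1,r1:5,r2:6,r3:Mul1,r4:3,r5:8
cycle 3: issue MUL r2<-Mul2 // r0:Add1,r1:5,r2:Mul2,r3:Mul1,r4:3,r5:8
cycle 4: stall // r0:Add1,r1:5,r2:Mul2,r3:Mul1,r4:3,r5:8
cycle 5: CDB Add1=8; stall // r0:8,r1:5,r2:Mul2,r3:Mul1,r4:3,r5:8
cycle 6: CDB Mul1=6; issue MUL r1<-Mul1 // r0:8,r1:Mul1,r2:Mul2,r3:6,r4:3,r5:8
cycle 7: stall // r0:8,r1:Mul1,r2:Mul2,r3:6,r4:3,r5:8
cycle 8: stall // r0:8,r1:Mul1,r2:Mul2,r3:6,r4:3,r5:8
cycle 9: stall // r0:8,r1:Mul1,r2:Mul2,r3:6,r4:3,r5:8
cycle 10: stall // r0:8,r1:Mul1,r2:Mul2,r3:6,r4:3,r5:8
cycle 11: CDB Mul1=15; issue MUL r1<-Mul1 // r0:8,r1:Mul1,r2:Mul2,r3:6,r4:3,r5:8
cycle 12: CDB Mul2=30; issue ADD r5<-Add1 // r0:8,r1:Mul1,r2:30,r3:6,r4:3,r5:Add1
cycle 13: issue MUL r0<-Mul2 // r0:Mul2,r1:Mul1,r2:30,r3:6,r4:3,r5:Add1
cycle 14: issue SUB r4<-Add2 // r0:Mul2,r1:Mul1,r2:30,r3:6,r4:Add2,r5:Add1
cycle 15: stall // r0:Mul2,r1:Mul1,r2:30,r3:6,r4:Add2,r5:Add1
cycle 16: CDB Mul1=18; stall // r0:Mul2,r1:18,r2:30,r3:6,r4:Add2,r5:Add1
cycle 17: stall // r0:Mul2,r1:18,r2:30,r3:6,r4:Add2,r5:Add1
cycle 18: CDB Mul2=90; stall // r0:90,r1:18,r2:30,r3:6,r4:Add2,r5:Add1
cycle 19: CDB Add1=48; issue ADD r0<-Add1 // r0:Add1,r1:18,r2:30,r3:6,r4:Add2,r5:48
cycle 20: CDB Add2=-12 // r0:Add1,r1:18,r2:30,r3:6,r4:-12,r5:48
cycle 21: - // r0:Add1,r1:18,r2:30,r3:6,r4:-12,r5:48
cycle 22: - // r0:Add1,r1:18,r2:30,r3:6,r4:-12,r5:48

STATUS = VALUE 48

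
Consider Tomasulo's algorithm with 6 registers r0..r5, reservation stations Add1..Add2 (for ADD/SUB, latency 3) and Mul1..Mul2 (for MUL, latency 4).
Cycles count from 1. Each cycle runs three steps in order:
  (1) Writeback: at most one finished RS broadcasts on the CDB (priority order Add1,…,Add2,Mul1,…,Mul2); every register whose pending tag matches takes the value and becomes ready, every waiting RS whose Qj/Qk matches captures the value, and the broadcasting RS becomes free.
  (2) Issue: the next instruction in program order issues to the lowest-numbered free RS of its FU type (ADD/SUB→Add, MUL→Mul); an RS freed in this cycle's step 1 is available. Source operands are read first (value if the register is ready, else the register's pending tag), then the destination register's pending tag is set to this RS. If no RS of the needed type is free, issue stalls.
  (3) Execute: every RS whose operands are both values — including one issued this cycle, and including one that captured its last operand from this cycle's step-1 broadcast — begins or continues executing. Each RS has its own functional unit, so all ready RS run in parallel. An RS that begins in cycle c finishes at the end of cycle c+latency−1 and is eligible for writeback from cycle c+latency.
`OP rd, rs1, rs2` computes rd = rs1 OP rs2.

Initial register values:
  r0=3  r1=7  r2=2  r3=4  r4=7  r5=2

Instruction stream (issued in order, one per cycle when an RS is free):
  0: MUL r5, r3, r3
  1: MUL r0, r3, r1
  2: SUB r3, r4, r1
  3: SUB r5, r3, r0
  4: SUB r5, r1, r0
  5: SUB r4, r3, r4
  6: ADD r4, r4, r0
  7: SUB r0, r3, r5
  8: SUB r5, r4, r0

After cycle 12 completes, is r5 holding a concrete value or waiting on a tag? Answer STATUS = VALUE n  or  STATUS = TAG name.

cycle 1: issue MUL r5<-Mul1 // r0:3,r1:7,r2:2,r3:4,r4:7,r5:Mul1
cycle 2: issue MUL r0<-Mul2 // r0:Mul2,r1:7,r2:2,r3:4,r4:7,r5:Mul1
cycle 3: issue SUB r3<-Add1 // r0:Mul2,r1:7,r2:2,r3:Add1,r4:7,r5:Mul1
cycle 4: issue SUB r5<-Add2 // r0:Mul2,r1:7,r2:2,r3:Add1,r4:7,r5:Add2
cycle 5: CDB Mul1=16; stall // r0:Mul2,r1:7,r2:2,r3:Add1,r4:7,r5:Add2
cycle 6: CDB Add1=0; issue SUB r5<-Add1 // r0:Mul2,r1:7,r2:2,r3:0,r4:7,r5:Add1
cycle 7: CDB Mul2=28; stall // r0:28,r1:7,r2:2,r3:0,r4:7,r5:Add1
cycle 8: stall // r0:28,r1:7,r2:2,r3:0,r4:7,r5:Add1
cycle 9: stall // r0:28,r1:7,r2:2,r3:0,r4:7,r5:Add1
cycle 10: CDB Add1=-21; issue SUB r4<-Add1 // r0:28,r1:7,r2:2,r3:0,r4:Add1,r5:-21
cycle 11: CDB Add2=-28; issue ADD r4<-Add2 // r0:28,r1:7,r2:2,r3:0,r4:Add2,r5:-21
cycle 12: stall // r0:28,r1:7,r2:2,r3:0,r4:Add2,r5:-21

STATUS = VALUE -21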